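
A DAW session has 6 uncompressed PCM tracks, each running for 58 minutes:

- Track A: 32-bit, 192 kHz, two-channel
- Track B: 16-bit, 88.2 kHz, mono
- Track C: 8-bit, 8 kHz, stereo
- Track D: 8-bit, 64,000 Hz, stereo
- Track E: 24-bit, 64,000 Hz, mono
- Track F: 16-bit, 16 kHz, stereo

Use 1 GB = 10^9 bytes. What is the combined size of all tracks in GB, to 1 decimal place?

7.4 GB

58 minutes = 3,480 s.
Track A: 192,000 × 3,480 × 4 × 2 = 5,345,280,000 bytes.
Track B: 88,200 × 3,480 × 2 × 1 = 613,872,000 bytes.
Track C: 8,000 × 3,480 × 1 × 2 = 55,680,000 bytes.
Track D: 64,000 × 3,480 × 1 × 2 = 445,440,000 bytes.
Track E: 64,000 × 3,480 × 3 × 1 = 668,160,000 bytes.
Track F: 16,000 × 3,480 × 2 × 2 = 222,720,000 bytes.
Total = 7,351,152,000 bytes = 7.4 GB.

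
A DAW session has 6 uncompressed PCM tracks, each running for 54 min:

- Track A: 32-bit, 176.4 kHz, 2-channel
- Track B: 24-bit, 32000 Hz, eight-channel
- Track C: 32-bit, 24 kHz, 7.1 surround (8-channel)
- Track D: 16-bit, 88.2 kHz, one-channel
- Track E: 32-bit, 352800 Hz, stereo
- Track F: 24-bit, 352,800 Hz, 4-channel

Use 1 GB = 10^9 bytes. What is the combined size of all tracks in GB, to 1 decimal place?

33.0 GB

54 min = 3,240 s.
Track A: 176,400 × 3,240 × 4 × 2 = 4,572,288,000 bytes.
Track B: 32,000 × 3,240 × 3 × 8 = 2,488,320,000 bytes.
Track C: 24,000 × 3,240 × 4 × 8 = 2,488,320,000 bytes.
Track D: 88,200 × 3,240 × 2 × 1 = 571,536,000 bytes.
Track E: 352,800 × 3,240 × 4 × 2 = 9,144,576,000 bytes.
Track F: 352,800 × 3,240 × 3 × 4 = 13,716,864,000 bytes.
Total = 32,981,904,000 bytes = 33.0 GB.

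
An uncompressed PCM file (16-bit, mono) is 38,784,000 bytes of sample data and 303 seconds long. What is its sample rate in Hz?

64,000 Hz

Bytes = sample_rate × seconds × bytes_per_sample × channels.
sample_rate = 38,784,000 / (303 × 2 × 1) = 38,784,000 / 606 = 64,000 Hz.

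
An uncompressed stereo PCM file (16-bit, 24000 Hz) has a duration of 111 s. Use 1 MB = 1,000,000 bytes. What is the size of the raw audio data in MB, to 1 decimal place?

10.7 MB

Bytes = 24,000 samples/s × 111 s × 2 bytes/sample × 2 ch = 10,656,000 bytes.
10,656,000 / 1,000,000 = 10.7 MB.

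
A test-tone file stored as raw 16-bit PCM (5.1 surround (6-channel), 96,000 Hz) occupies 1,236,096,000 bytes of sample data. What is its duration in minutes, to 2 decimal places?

17.88 minutes

Byte rate = 96,000 × 2 × 6 = 1,152,000 bytes/s.
Duration = 1,236,096,000 / 1,152,000 = 1,073 s.
1,073 s / 60 = 17.88 minutes.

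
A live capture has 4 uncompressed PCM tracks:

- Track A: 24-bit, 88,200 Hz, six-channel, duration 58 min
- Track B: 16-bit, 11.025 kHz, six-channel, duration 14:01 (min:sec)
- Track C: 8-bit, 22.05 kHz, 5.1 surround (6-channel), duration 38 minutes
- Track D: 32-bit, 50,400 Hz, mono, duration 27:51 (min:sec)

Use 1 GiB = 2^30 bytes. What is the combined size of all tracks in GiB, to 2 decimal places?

Track A: 58 min = 3,480 s; 88,200 × 3,480 × 3 × 6 = 5,524,848,000 bytes.
Track B: 14:01 (min:sec) = 841 s; 11,025 × 841 × 2 × 6 = 111,264,300 bytes.
Track C: 38 minutes = 2,280 s; 22,050 × 2,280 × 1 × 6 = 301,644,000 bytes.
Track D: 27:51 (min:sec) = 1,671 s; 50,400 × 1,671 × 4 × 1 = 336,873,600 bytes.
Total = 6,274,629,900 bytes = 5.84 GiB.

5.84 GiB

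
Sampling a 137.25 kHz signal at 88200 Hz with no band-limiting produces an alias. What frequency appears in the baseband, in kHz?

Nyquist = 88,200/2 = 44,100 Hz; 137,250 Hz exceeds it.
Alias = |137,250 − 2×88,200| = |137,250 − 176,400| = 39,150 Hz = 39.15 kHz.

39.15 kHz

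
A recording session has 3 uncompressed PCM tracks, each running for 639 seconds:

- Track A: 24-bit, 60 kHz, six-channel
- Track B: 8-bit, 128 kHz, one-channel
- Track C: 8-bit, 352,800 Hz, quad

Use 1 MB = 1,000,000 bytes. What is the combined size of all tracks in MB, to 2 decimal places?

Track A: 60,000 × 639 × 3 × 6 = 690,120,000 bytes.
Track B: 128,000 × 639 × 1 × 1 = 81,792,000 bytes.
Track C: 352,800 × 639 × 1 × 4 = 901,756,800 bytes.
Total = 1,673,668,800 bytes = 1673.67 MB.

1673.67 MB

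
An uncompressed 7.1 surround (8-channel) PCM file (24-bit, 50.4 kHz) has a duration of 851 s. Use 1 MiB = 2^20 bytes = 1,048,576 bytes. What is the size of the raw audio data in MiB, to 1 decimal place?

981.7 MiB

Bytes = 50,400 samples/s × 851 s × 3 bytes/sample × 8 ch = 1,029,369,600 bytes.
1,029,369,600 / 1,048,576 = 981.7 MiB.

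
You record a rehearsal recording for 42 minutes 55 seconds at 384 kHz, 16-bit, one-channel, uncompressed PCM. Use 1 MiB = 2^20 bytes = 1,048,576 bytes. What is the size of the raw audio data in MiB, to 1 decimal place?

Duration = 42 minutes 55 seconds = 2,575 s.
Bytes = 384,000 samples/s × 2,575 s × 2 bytes/sample × 1 ch = 1,977,600,000 bytes.
1,977,600,000 / 1,048,576 = 1886.0 MiB.

1886.0 MiB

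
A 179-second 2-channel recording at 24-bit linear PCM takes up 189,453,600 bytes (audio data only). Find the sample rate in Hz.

176,400 Hz

Bytes = sample_rate × seconds × bytes_per_sample × channels.
sample_rate = 189,453,600 / (179 × 3 × 2) = 189,453,600 / 1,074 = 176,400 Hz.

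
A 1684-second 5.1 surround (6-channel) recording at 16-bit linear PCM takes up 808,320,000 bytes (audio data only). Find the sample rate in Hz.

Bytes = sample_rate × seconds × bytes_per_sample × channels.
sample_rate = 808,320,000 / (1,684 × 2 × 6) = 808,320,000 / 20,208 = 40,000 Hz.

40,000 Hz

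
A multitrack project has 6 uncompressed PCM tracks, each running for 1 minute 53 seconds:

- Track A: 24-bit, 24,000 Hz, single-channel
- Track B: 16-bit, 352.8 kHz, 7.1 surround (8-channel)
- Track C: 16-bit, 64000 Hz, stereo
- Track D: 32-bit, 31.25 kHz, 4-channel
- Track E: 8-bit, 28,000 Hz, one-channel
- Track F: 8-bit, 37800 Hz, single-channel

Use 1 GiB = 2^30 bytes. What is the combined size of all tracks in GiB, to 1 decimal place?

0.7 GiB

1 minute 53 seconds = 113 s.
Track A: 24,000 × 113 × 3 × 1 = 8,136,000 bytes.
Track B: 352,800 × 113 × 2 × 8 = 637,862,400 bytes.
Track C: 64,000 × 113 × 2 × 2 = 28,928,000 bytes.
Track D: 31,250 × 113 × 4 × 4 = 56,500,000 bytes.
Track E: 28,000 × 113 × 1 × 1 = 3,164,000 bytes.
Track F: 37,800 × 113 × 1 × 1 = 4,271,400 bytes.
Total = 738,861,800 bytes = 0.7 GiB.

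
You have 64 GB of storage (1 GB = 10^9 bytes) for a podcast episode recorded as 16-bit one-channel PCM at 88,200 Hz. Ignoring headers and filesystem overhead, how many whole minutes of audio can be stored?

Uncompressed byte rate = 88,200 × 2 × 1 = 176,400 bytes/s.
Capacity = 64 × 1,000,000,000 = 64,000,000,000 bytes.
64,000,000,000 / 176,400 ≈ 362811.79 s → 6,046 minutes.

6,046 minutes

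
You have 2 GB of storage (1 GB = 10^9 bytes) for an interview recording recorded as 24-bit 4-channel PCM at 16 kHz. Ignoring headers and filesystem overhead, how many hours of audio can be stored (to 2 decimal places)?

2.89 hours

Uncompressed byte rate = 16,000 × 3 × 4 = 192,000 bytes/s.
Capacity = 2 × 1,000,000,000 = 2,000,000,000 bytes.
2,000,000,000 / 192,000 ≈ 10416.67 s → 2.89 hours.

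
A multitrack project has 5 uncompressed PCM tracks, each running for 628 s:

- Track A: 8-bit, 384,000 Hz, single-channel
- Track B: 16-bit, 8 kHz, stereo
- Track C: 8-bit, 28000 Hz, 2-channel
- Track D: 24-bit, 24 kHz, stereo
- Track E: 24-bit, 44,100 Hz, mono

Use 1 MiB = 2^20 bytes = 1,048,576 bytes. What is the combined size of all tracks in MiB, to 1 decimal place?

Track A: 384,000 × 628 × 1 × 1 = 241,152,000 bytes.
Track B: 8,000 × 628 × 2 × 2 = 20,096,000 bytes.
Track C: 28,000 × 628 × 1 × 2 = 35,168,000 bytes.
Track D: 24,000 × 628 × 3 × 2 = 90,432,000 bytes.
Track E: 44,100 × 628 × 3 × 1 = 83,084,400 bytes.
Total = 469,932,400 bytes = 448.2 MiB.

448.2 MiB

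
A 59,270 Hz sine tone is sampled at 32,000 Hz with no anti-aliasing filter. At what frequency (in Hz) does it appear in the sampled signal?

Nyquist = 32,000/2 = 16,000 Hz; 59,270 Hz exceeds it.
Alias = |59,270 − 2×32,000| = |59,270 − 64,000| = 4,730 Hz.

4,730 Hz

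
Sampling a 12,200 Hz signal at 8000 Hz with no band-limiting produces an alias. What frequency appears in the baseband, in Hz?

3,800 Hz

Nyquist = 8,000/2 = 4,000 Hz; 12,200 Hz exceeds it.
Alias = |12,200 − 2×8,000| = |12,200 − 16,000| = 3,800 Hz.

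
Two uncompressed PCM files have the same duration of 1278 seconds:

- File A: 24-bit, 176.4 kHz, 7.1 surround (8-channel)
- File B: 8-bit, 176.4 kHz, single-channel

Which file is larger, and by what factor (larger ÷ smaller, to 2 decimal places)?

File A: 176,400 × 3 × 8 = 4,233,600 bytes/s.
File B: 176,400 × 1 × 1 = 176,400 bytes/s.
File A is larger; ratio = 5,410,540,800 / 225,439,200 = 24.00.

File A, by a factor of 24.00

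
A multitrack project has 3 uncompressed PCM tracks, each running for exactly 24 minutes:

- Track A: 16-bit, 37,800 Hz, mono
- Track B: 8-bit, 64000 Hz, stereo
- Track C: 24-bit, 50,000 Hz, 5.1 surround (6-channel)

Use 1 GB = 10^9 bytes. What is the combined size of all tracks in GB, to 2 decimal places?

exactly 24 minutes = 1,440 s.
Track A: 37,800 × 1,440 × 2 × 1 = 108,864,000 bytes.
Track B: 64,000 × 1,440 × 1 × 2 = 184,320,000 bytes.
Track C: 50,000 × 1,440 × 3 × 6 = 1,296,000,000 bytes.
Total = 1,589,184,000 bytes = 1.59 GB.

1.59 GB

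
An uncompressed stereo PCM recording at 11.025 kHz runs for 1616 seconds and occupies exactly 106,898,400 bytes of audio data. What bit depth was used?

Bytes per sample = 106,898,400 / (11,025 × 1,616 × 2) = 106,898,400 / 35,632,800 = 3.
Bit depth = 3 × 8 = 24 bits.

24 bits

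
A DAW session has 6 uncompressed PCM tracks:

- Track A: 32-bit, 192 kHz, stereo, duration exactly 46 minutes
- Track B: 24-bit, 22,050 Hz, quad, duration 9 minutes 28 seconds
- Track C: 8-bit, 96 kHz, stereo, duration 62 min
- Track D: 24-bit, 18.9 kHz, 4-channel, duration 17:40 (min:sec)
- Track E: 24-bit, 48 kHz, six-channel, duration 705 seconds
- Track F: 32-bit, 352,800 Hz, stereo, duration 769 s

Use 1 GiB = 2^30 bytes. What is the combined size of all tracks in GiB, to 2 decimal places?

Track A: exactly 46 minutes = 2,760 s; 192,000 × 2,760 × 4 × 2 = 4,239,360,000 bytes.
Track B: 9 minutes 28 seconds = 568 s; 22,050 × 568 × 3 × 4 = 150,292,800 bytes.
Track C: 62 min = 3,720 s; 96,000 × 3,720 × 1 × 2 = 714,240,000 bytes.
Track D: 17:40 (min:sec) = 1,060 s; 18,900 × 1,060 × 3 × 4 = 240,408,000 bytes.
Track E: 48,000 × 705 × 3 × 6 = 609,120,000 bytes.
Track F: 352,800 × 769 × 4 × 2 = 2,170,425,600 bytes.
Total = 8,123,846,400 bytes = 7.57 GiB.

7.57 GiB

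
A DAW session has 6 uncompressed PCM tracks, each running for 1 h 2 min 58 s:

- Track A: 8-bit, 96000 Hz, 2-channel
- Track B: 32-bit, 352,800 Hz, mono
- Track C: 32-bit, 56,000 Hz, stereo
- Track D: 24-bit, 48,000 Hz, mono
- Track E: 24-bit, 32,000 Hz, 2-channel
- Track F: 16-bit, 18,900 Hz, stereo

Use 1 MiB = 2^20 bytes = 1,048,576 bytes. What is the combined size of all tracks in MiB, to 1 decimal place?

1 h 2 min 58 s = 3,778 s.
Track A: 96,000 × 3,778 × 1 × 2 = 725,376,000 bytes.
Track B: 352,800 × 3,778 × 4 × 1 = 5,331,513,600 bytes.
Track C: 56,000 × 3,778 × 4 × 2 = 1,692,544,000 bytes.
Track D: 48,000 × 3,778 × 3 × 1 = 544,032,000 bytes.
Track E: 32,000 × 3,778 × 3 × 2 = 725,376,000 bytes.
Track F: 18,900 × 3,778 × 2 × 2 = 285,616,800 bytes.
Total = 9,304,458,400 bytes = 8873.4 MiB.

8873.4 MiB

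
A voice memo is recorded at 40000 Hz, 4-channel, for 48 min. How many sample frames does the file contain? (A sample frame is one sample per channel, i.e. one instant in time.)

115,200,000 sample frames

48 min = 2,880 s.
40,000 samples/s × 2,880 s = 115,200,000 frames.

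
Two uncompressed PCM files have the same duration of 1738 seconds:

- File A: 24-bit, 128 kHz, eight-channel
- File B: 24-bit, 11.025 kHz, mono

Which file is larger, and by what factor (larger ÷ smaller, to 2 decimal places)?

File A, by a factor of 92.88

File A: 128,000 × 3 × 8 = 3,072,000 bytes/s.
File B: 11,025 × 3 × 1 = 33,075 bytes/s.
File A is larger; ratio = 5,339,136,000 / 57,484,350 = 92.88.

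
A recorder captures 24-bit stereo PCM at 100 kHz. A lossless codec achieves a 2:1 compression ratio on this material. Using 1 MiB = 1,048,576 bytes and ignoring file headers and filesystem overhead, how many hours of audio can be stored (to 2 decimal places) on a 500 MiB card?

Uncompressed byte rate = 100,000 × 3 × 2 = 600,000 bytes/s.
After 2:1 compression, effective rate ≈ 300000 bytes/s.
Capacity = 500 × 1,048,576 = 524,288,000 bytes.
524,288,000 / effective rate ≈ 1747.63 s → 0.49 hours.

0.49 hours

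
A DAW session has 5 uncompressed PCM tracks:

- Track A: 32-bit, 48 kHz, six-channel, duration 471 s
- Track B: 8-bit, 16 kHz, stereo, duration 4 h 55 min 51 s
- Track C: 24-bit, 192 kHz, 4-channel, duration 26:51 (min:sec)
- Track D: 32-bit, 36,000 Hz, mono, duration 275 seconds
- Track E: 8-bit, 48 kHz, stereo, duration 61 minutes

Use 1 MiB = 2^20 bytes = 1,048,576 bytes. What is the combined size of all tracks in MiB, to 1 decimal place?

Track A: 48,000 × 471 × 4 × 6 = 542,592,000 bytes.
Track B: 4 h 55 min 51 s = 17,751 s; 16,000 × 17,751 × 1 × 2 = 568,032,000 bytes.
Track C: 26:51 (min:sec) = 1,611 s; 192,000 × 1,611 × 3 × 4 = 3,711,744,000 bytes.
Track D: 36,000 × 275 × 4 × 1 = 39,600,000 bytes.
Track E: 61 minutes = 3,660 s; 48,000 × 3,660 × 1 × 2 = 351,360,000 bytes.
Total = 5,213,328,000 bytes = 4971.8 MiB.

4971.8 MiB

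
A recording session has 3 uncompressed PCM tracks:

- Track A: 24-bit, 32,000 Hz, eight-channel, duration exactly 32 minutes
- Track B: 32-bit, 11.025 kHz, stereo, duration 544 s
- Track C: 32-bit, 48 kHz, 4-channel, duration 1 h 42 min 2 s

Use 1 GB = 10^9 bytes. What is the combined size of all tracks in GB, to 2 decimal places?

Track A: exactly 32 minutes = 1,920 s; 32,000 × 1,920 × 3 × 8 = 1,474,560,000 bytes.
Track B: 11,025 × 544 × 4 × 2 = 47,980,800 bytes.
Track C: 1 h 42 min 2 s = 6,122 s; 48,000 × 6,122 × 4 × 4 = 4,701,696,000 bytes.
Total = 6,224,236,800 bytes = 6.22 GB.

6.22 GB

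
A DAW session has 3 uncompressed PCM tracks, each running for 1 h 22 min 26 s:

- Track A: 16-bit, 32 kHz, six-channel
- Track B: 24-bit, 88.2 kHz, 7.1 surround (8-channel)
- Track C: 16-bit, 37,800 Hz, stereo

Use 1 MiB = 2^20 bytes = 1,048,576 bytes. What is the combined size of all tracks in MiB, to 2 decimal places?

12509.15 MiB

1 h 22 min 26 s = 4,946 s.
Track A: 32,000 × 4,946 × 2 × 6 = 1,899,264,000 bytes.
Track B: 88,200 × 4,946 × 3 × 8 = 10,469,692,800 bytes.
Track C: 37,800 × 4,946 × 2 × 2 = 747,835,200 bytes.
Total = 13,116,792,000 bytes = 12509.15 MiB.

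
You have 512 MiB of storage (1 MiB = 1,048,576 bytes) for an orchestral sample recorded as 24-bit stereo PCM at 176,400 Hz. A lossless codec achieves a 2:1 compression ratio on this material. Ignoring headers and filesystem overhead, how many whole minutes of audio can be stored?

16 minutes

Uncompressed byte rate = 176,400 × 3 × 2 = 1,058,400 bytes/s.
After 2:1 compression, effective rate ≈ 529200 bytes/s.
Capacity = 512 × 1,048,576 = 536,870,912 bytes.
536,870,912 / effective rate ≈ 1014.5 s → 16 minutes.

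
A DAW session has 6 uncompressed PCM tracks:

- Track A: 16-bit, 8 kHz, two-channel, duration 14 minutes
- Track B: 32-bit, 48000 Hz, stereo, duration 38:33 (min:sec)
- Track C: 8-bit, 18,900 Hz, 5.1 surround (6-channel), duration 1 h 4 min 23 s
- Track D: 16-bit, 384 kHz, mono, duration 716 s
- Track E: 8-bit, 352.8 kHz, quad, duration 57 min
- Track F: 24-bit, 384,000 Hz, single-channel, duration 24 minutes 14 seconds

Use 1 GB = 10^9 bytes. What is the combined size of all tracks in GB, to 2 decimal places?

Track A: 14 minutes = 840 s; 8,000 × 840 × 2 × 2 = 26,880,000 bytes.
Track B: 38:33 (min:sec) = 2,313 s; 48,000 × 2,313 × 4 × 2 = 888,192,000 bytes.
Track C: 1 h 4 min 23 s = 3,863 s; 18,900 × 3,863 × 1 × 6 = 438,064,200 bytes.
Track D: 384,000 × 716 × 2 × 1 = 549,888,000 bytes.
Track E: 57 min = 3,420 s; 352,800 × 3,420 × 1 × 4 = 4,826,304,000 bytes.
Track F: 24 minutes 14 seconds = 1,454 s; 384,000 × 1,454 × 3 × 1 = 1,675,008,000 bytes.
Total = 8,404,336,200 bytes = 8.40 GB.

8.40 GB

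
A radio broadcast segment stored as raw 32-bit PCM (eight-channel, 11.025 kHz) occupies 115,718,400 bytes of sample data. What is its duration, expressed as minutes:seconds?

5:28

Byte rate = 11,025 × 4 × 8 = 352,800 bytes/s.
Duration = 115,718,400 / 352,800 = 328 s.
328 s = 5:28.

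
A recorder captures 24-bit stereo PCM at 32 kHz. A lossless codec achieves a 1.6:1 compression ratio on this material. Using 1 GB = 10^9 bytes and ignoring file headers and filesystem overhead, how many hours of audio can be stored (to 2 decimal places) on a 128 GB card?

296.30 hours

Uncompressed byte rate = 32,000 × 3 × 2 = 192,000 bytes/s.
After 1.6:1 compression, effective rate ≈ 120000 bytes/s.
Capacity = 128 × 1,000,000,000 = 128,000,000,000 bytes.
128,000,000,000 / effective rate ≈ 1066666.67 s → 296.30 hours.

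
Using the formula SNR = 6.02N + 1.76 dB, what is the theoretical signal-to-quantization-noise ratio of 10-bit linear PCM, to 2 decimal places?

6.02 × 10 + 1.76 = 61.96 dB.

61.96 dB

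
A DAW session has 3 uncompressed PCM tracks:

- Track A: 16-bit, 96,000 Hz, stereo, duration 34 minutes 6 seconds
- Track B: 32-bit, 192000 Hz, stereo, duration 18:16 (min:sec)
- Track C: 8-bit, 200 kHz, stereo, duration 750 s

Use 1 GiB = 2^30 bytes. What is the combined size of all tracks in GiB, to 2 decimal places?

Track A: 34 minutes 6 seconds = 2,046 s; 96,000 × 2,046 × 2 × 2 = 785,664,000 bytes.
Track B: 18:16 (min:sec) = 1,096 s; 192,000 × 1,096 × 4 × 2 = 1,683,456,000 bytes.
Track C: 200,000 × 750 × 1 × 2 = 300,000,000 bytes.
Total = 2,769,120,000 bytes = 2.58 GiB.

2.58 GiB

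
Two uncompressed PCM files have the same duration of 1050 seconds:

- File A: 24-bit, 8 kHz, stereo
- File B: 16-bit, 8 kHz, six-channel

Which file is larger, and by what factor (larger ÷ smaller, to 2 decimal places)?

File B, by a factor of 2.00

File A: 8,000 × 3 × 2 = 48,000 bytes/s.
File B: 8,000 × 2 × 6 = 96,000 bytes/s.
File B is larger; ratio = 100,800,000 / 50,400,000 = 2.00.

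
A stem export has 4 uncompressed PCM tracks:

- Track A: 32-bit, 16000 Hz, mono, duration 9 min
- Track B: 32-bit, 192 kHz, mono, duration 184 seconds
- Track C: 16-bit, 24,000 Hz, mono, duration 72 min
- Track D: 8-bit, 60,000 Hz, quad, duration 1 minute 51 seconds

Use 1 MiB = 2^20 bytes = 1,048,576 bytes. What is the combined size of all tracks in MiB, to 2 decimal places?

390.88 MiB

Track A: 9 min = 540 s; 16,000 × 540 × 4 × 1 = 34,560,000 bytes.
Track B: 192,000 × 184 × 4 × 1 = 141,312,000 bytes.
Track C: 72 min = 4,320 s; 24,000 × 4,320 × 2 × 1 = 207,360,000 bytes.
Track D: 1 minute 51 seconds = 111 s; 60,000 × 111 × 1 × 4 = 26,640,000 bytes.
Total = 409,872,000 bytes = 390.88 MiB.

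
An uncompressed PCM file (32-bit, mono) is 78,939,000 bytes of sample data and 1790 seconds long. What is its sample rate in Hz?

11,025 Hz

Bytes = sample_rate × seconds × bytes_per_sample × channels.
sample_rate = 78,939,000 / (1,790 × 4 × 1) = 78,939,000 / 7,160 = 11,025 Hz.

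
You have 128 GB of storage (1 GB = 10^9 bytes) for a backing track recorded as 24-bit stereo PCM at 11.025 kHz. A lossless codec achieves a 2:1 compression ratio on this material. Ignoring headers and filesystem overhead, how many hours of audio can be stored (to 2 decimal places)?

1075.00 hours

Uncompressed byte rate = 11,025 × 3 × 2 = 66,150 bytes/s.
After 2:1 compression, effective rate ≈ 33075 bytes/s.
Capacity = 128 × 1,000,000,000 = 128,000,000,000 bytes.
128,000,000,000 / effective rate ≈ 3869992.44 s → 1075.00 hours.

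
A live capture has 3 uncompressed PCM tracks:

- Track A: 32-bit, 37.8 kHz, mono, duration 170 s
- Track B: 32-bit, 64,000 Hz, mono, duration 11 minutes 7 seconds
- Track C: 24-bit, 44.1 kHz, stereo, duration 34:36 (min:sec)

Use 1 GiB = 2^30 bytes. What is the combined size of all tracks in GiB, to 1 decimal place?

0.7 GiB

Track A: 37,800 × 170 × 4 × 1 = 25,704,000 bytes.
Track B: 11 minutes 7 seconds = 667 s; 64,000 × 667 × 4 × 1 = 170,752,000 bytes.
Track C: 34:36 (min:sec) = 2,076 s; 44,100 × 2,076 × 3 × 2 = 549,309,600 bytes.
Total = 745,765,600 bytes = 0.7 GiB.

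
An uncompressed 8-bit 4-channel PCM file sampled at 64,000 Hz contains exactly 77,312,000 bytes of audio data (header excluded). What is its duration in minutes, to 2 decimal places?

Byte rate = 64,000 × 1 × 4 = 256,000 bytes/s.
Duration = 77,312,000 / 256,000 = 302 s.
302 s / 60 = 5.03 minutes.

5.03 minutes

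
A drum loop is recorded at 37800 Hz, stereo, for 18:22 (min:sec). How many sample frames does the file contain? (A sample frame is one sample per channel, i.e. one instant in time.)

41,655,600 sample frames

18:22 (min:sec) = 1,102 s.
37,800 samples/s × 1,102 s = 41,655,600 frames.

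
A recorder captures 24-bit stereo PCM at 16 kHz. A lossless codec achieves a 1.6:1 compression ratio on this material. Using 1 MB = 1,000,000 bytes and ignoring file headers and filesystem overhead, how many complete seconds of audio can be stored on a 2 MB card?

33 seconds

Uncompressed byte rate = 16,000 × 3 × 2 = 96,000 bytes/s.
After 1.6:1 compression, effective rate ≈ 60000 bytes/s.
Capacity = 2 × 1,000,000 = 2,000,000 bytes.
2,000,000 / effective rate ≈ 33.33 s → 33 seconds.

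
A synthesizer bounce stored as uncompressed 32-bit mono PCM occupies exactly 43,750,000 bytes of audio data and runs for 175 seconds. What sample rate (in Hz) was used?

62,500 Hz

Bytes = sample_rate × seconds × bytes_per_sample × channels.
sample_rate = 43,750,000 / (175 × 4 × 1) = 43,750,000 / 700 = 62,500 Hz.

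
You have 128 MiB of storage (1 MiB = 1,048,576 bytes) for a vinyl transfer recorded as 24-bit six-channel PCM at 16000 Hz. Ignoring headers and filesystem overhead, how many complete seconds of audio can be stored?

Uncompressed byte rate = 16,000 × 3 × 6 = 288,000 bytes/s.
Capacity = 128 × 1,048,576 = 134,217,728 bytes.
134,217,728 / 288,000 ≈ 466.03 s → 466 seconds.

466 seconds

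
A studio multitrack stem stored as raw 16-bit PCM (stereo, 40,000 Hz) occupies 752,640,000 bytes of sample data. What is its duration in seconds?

4,704 seconds

Byte rate = 40,000 × 2 × 2 = 160,000 bytes/s.
Duration = 752,640,000 / 160,000 = 4,704 s.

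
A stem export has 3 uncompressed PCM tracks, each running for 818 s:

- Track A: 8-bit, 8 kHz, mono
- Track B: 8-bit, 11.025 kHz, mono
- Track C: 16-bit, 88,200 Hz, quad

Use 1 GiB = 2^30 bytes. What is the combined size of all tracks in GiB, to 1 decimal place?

Track A: 8,000 × 818 × 1 × 1 = 6,544,000 bytes.
Track B: 11,025 × 818 × 1 × 1 = 9,018,450 bytes.
Track C: 88,200 × 818 × 2 × 4 = 577,180,800 bytes.
Total = 592,743,250 bytes = 0.6 GiB.

0.6 GiB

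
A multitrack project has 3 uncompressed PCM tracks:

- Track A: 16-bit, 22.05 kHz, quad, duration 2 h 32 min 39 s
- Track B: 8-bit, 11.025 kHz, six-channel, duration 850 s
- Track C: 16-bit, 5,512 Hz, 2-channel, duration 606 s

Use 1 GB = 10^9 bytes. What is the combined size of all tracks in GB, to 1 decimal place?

1.7 GB

Track A: 2 h 32 min 39 s = 9,159 s; 22,050 × 9,159 × 2 × 4 = 1,615,647,600 bytes.
Track B: 11,025 × 850 × 1 × 6 = 56,227,500 bytes.
Track C: 5,512 × 606 × 2 × 2 = 13,361,088 bytes.
Total = 1,685,236,188 bytes = 1.7 GB.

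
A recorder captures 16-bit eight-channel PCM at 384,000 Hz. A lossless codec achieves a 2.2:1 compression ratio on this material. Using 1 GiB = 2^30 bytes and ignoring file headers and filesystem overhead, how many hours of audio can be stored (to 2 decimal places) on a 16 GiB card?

1.71 hours

Uncompressed byte rate = 384,000 × 2 × 8 = 6,144,000 bytes/s.
After 2.2:1 compression, effective rate ≈ 2792727.27 bytes/s.
Capacity = 16 × 1,073,741,824 = 17,179,869,184 bytes.
17,179,869,184 / effective rate ≈ 6151.65 s → 1.71 hours.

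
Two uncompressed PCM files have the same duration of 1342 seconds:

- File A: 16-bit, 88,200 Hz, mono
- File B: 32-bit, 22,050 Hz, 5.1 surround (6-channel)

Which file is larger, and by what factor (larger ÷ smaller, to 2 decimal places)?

File B, by a factor of 3.00

File A: 88,200 × 2 × 1 = 176,400 bytes/s.
File B: 22,050 × 4 × 6 = 529,200 bytes/s.
File B is larger; ratio = 710,186,400 / 236,728,800 = 3.00.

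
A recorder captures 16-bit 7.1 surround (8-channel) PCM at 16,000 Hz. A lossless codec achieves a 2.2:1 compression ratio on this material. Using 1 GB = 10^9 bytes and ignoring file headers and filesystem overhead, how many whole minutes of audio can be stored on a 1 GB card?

Uncompressed byte rate = 16,000 × 2 × 8 = 256,000 bytes/s.
After 2.2:1 compression, effective rate ≈ 116363.64 bytes/s.
Capacity = 1 × 1,000,000,000 = 1,000,000,000 bytes.
1,000,000,000 / effective rate ≈ 8593.75 s → 143 minutes.

143 minutes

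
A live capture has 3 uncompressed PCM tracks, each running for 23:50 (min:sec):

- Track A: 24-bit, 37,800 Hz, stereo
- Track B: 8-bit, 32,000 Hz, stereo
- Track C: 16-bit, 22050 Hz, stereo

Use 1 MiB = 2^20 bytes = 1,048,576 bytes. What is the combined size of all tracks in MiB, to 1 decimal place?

23:50 (min:sec) = 1,430 s.
Track A: 37,800 × 1,430 × 3 × 2 = 324,324,000 bytes.
Track B: 32,000 × 1,430 × 1 × 2 = 91,520,000 bytes.
Track C: 22,050 × 1,430 × 2 × 2 = 126,126,000 bytes.
Total = 541,970,000 bytes = 516.9 MiB.

516.9 MiB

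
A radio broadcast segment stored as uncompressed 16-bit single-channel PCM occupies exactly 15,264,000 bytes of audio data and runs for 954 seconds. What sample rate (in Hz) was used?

8,000 Hz

Bytes = sample_rate × seconds × bytes_per_sample × channels.
sample_rate = 15,264,000 / (954 × 2 × 1) = 15,264,000 / 1,908 = 8,000 Hz.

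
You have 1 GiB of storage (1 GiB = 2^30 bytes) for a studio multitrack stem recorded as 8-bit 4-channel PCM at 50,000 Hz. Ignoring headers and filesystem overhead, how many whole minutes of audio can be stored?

Uncompressed byte rate = 50,000 × 1 × 4 = 200,000 bytes/s.
Capacity = 1 × 1,073,741,824 = 1,073,741,824 bytes.
1,073,741,824 / 200,000 ≈ 5368.71 s → 89 minutes.

89 minutes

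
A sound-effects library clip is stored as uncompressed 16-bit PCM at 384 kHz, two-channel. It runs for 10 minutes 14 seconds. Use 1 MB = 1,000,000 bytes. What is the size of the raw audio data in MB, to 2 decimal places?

943.10 MB

Duration = 10 minutes 14 seconds = 614 s.
Bytes = 384,000 samples/s × 614 s × 2 bytes/sample × 2 ch = 943,104,000 bytes.
943,104,000 / 1,000,000 = 943.10 MB.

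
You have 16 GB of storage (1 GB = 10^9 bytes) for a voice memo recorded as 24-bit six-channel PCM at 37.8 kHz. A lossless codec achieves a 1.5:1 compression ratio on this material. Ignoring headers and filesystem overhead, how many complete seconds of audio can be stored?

35,273 seconds

Uncompressed byte rate = 37,800 × 3 × 6 = 680,400 bytes/s.
After 1.5:1 compression, effective rate ≈ 453600 bytes/s.
Capacity = 16 × 1,000,000,000 = 16,000,000,000 bytes.
16,000,000,000 / effective rate ≈ 35273.37 s → 35,273 seconds.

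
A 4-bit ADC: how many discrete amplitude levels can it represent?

2^4 = 16.

16 levels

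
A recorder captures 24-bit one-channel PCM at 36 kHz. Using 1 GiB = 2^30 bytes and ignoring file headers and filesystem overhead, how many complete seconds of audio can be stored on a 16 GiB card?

159,072 seconds

Uncompressed byte rate = 36,000 × 3 × 1 = 108,000 bytes/s.
Capacity = 16 × 1,073,741,824 = 17,179,869,184 bytes.
17,179,869,184 / 108,000 ≈ 159072.86 s → 159,072 seconds.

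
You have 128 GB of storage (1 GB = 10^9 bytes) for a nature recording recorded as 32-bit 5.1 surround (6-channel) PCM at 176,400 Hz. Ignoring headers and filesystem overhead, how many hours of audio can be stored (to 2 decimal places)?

8.40 hours

Uncompressed byte rate = 176,400 × 4 × 6 = 4,233,600 bytes/s.
Capacity = 128 × 1,000,000,000 = 128,000,000,000 bytes.
128,000,000,000 / 4,233,600 ≈ 30234.32 s → 8.40 hours.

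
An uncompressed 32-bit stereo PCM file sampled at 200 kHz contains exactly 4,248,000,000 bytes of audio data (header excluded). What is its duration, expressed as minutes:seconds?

Byte rate = 200,000 × 4 × 2 = 1,600,000 bytes/s.
Duration = 4,248,000,000 / 1,600,000 = 2,655 s.
2,655 s = 44:15.

44:15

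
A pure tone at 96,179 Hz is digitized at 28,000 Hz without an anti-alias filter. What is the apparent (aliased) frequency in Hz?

Nyquist = 28,000/2 = 14,000 Hz; 96,179 Hz exceeds it.
Alias = |96,179 − 3×28,000| = |96,179 − 84,000| = 12,179 Hz.

12,179 Hz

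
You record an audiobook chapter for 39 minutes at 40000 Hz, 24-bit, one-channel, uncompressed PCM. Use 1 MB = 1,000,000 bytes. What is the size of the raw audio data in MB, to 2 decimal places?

Duration = 39 minutes = 2,340 s.
Bytes = 40,000 samples/s × 2,340 s × 3 bytes/sample × 1 ch = 280,800,000 bytes.
280,800,000 / 1,000,000 = 280.80 MB.

280.80 MB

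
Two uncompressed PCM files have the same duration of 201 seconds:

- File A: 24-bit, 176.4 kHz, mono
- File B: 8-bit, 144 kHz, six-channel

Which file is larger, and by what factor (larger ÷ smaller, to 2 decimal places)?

File B, by a factor of 1.63

File A: 176,400 × 3 × 1 = 529,200 bytes/s.
File B: 144,000 × 1 × 6 = 864,000 bytes/s.
File B is larger; ratio = 173,664,000 / 106,369,200 = 1.63.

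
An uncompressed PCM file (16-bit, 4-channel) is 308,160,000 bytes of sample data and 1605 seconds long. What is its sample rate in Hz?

Bytes = sample_rate × seconds × bytes_per_sample × channels.
sample_rate = 308,160,000 / (1,605 × 2 × 4) = 308,160,000 / 12,840 = 24,000 Hz.

24,000 Hz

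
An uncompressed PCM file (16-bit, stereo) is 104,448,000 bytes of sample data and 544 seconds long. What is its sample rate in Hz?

48,000 Hz

Bytes = sample_rate × seconds × bytes_per_sample × channels.
sample_rate = 104,448,000 / (544 × 2 × 2) = 104,448,000 / 2,176 = 48,000 Hz.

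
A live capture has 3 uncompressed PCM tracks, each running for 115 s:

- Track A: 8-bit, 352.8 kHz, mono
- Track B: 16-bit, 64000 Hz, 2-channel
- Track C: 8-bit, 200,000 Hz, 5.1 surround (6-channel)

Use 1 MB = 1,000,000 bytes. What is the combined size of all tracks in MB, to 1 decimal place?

208.0 MB

Track A: 352,800 × 115 × 1 × 1 = 40,572,000 bytes.
Track B: 64,000 × 115 × 2 × 2 = 29,440,000 bytes.
Track C: 200,000 × 115 × 1 × 6 = 138,000,000 bytes.
Total = 208,012,000 bytes = 208.0 MB.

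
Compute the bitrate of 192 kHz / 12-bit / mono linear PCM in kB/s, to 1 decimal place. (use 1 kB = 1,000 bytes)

Bit rate = 192,000 × 12 × 1 = 2,304,000 bits/s.
2,304,000 / 8 = 288,000 B/s = 288.0 kB/s.

288.0 kB/s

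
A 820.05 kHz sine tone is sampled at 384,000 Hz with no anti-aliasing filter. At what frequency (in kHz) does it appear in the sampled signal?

Nyquist = 384,000/2 = 192,000 Hz; 820,050 Hz exceeds it.
Alias = |820,050 − 2×384,000| = |820,050 − 768,000| = 52,050 Hz = 52.05 kHz.

52.05 kHz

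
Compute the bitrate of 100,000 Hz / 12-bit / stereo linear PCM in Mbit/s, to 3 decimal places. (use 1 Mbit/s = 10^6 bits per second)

Bit rate = 100,000 × 12 × 2 = 2,400,000 bits/s.
= 2.400 Mbit/s.

2.400 Mbit/s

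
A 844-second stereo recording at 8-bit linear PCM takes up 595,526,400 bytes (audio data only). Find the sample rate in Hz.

Bytes = sample_rate × seconds × bytes_per_sample × channels.
sample_rate = 595,526,400 / (844 × 1 × 2) = 595,526,400 / 1,688 = 352,800 Hz.

352,800 Hz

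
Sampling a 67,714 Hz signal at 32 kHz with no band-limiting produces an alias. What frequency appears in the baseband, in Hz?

Nyquist = 32,000/2 = 16,000 Hz; 67,714 Hz exceeds it.
Alias = |67,714 − 2×32,000| = |67,714 − 64,000| = 3,714 Hz.

3,714 Hz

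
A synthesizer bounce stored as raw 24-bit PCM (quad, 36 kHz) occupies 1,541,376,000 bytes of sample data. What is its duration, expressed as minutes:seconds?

Byte rate = 36,000 × 3 × 4 = 432,000 bytes/s.
Duration = 1,541,376,000 / 432,000 = 3,568 s.
3,568 s = 59:28.

59:28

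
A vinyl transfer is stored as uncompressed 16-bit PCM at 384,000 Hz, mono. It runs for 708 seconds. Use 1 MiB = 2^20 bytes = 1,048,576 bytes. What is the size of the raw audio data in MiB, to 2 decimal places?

Bytes = 384,000 samples/s × 708 s × 2 bytes/sample × 1 ch = 543,744,000 bytes.
543,744,000 / 1,048,576 = 518.55 MiB.

518.55 MiB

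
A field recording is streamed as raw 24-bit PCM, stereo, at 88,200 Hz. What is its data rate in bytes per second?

Bit rate = 88,200 × 24 × 2 = 4,233,600 bits/s.
4,233,600 / 8 = 529,200 bytes/s.

529,200 bytes/s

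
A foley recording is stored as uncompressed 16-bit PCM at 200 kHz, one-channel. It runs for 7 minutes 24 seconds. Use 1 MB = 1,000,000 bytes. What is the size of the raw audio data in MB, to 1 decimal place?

Duration = 7 minutes 24 seconds = 444 s.
Bytes = 200,000 samples/s × 444 s × 2 bytes/sample × 1 ch = 177,600,000 bytes.
177,600,000 / 1,000,000 = 177.6 MB.

177.6 MB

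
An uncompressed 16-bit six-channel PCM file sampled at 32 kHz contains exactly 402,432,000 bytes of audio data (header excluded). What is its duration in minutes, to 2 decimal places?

17.47 minutes

Byte rate = 32,000 × 2 × 6 = 384,000 bytes/s.
Duration = 402,432,000 / 384,000 = 1,048 s.
1,048 s / 60 = 17.47 minutes.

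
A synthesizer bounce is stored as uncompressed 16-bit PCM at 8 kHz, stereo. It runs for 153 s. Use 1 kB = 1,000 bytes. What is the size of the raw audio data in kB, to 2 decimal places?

Bytes = 8,000 samples/s × 153 s × 2 bytes/sample × 2 ch = 4,896,000 bytes.
4,896,000 / 1,000 = 4896.00 kB.

4896.00 kB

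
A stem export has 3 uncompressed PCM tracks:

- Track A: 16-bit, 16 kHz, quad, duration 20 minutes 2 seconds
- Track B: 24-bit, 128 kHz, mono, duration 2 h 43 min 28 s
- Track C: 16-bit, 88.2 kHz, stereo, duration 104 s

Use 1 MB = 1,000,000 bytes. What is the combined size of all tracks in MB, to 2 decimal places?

Track A: 20 minutes 2 seconds = 1,202 s; 16,000 × 1,202 × 2 × 4 = 153,856,000 bytes.
Track B: 2 h 43 min 28 s = 9,808 s; 128,000 × 9,808 × 3 × 1 = 3,766,272,000 bytes.
Track C: 88,200 × 104 × 2 × 2 = 36,691,200 bytes.
Total = 3,956,819,200 bytes = 3956.82 MB.

3956.82 MB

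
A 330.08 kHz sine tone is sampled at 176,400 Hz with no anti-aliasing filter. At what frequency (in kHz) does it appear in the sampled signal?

22.72 kHz

Nyquist = 176,400/2 = 88,200 Hz; 330,080 Hz exceeds it.
Alias = |330,080 − 2×176,400| = |330,080 − 352,800| = 22,720 Hz = 22.72 kHz.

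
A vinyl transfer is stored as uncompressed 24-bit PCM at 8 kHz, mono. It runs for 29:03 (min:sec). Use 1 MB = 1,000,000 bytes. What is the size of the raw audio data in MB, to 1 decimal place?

41.8 MB

Duration = 29:03 (min:sec) = 1,743 s.
Bytes = 8,000 samples/s × 1,743 s × 3 bytes/sample × 1 ch = 41,832,000 bytes.
41,832,000 / 1,000,000 = 41.8 MB.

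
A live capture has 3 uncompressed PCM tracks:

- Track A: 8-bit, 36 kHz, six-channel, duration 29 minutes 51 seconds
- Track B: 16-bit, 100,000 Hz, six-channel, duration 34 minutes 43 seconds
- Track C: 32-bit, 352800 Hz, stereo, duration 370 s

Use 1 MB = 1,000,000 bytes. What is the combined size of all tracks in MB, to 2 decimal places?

3930.74 MB

Track A: 29 minutes 51 seconds = 1,791 s; 36,000 × 1,791 × 1 × 6 = 386,856,000 bytes.
Track B: 34 minutes 43 seconds = 2,083 s; 100,000 × 2,083 × 2 × 6 = 2,499,600,000 bytes.
Track C: 352,800 × 370 × 4 × 2 = 1,044,288,000 bytes.
Total = 3,930,744,000 bytes = 3930.74 MB.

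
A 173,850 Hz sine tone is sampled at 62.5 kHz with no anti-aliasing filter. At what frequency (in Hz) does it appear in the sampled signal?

Nyquist = 62,500/2 = 31,250 Hz; 173,850 Hz exceeds it.
Alias = |173,850 − 3×62,500| = |173,850 − 187,500| = 13,650 Hz.

13,650 Hz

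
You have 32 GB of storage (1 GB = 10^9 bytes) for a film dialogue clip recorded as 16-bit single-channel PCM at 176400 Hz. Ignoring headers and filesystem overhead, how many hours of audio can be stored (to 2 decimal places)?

Uncompressed byte rate = 176,400 × 2 × 1 = 352,800 bytes/s.
Capacity = 32 × 1,000,000,000 = 32,000,000,000 bytes.
32,000,000,000 / 352,800 ≈ 90702.95 s → 25.20 hours.

25.20 hours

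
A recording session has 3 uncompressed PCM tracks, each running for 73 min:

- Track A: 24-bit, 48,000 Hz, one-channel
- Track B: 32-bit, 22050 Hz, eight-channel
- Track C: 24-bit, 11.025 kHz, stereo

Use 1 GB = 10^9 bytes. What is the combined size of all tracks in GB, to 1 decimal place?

4.0 GB

73 min = 4,380 s.
Track A: 48,000 × 4,380 × 3 × 1 = 630,720,000 bytes.
Track B: 22,050 × 4,380 × 4 × 8 = 3,090,528,000 bytes.
Track C: 11,025 × 4,380 × 3 × 2 = 289,737,000 bytes.
Total = 4,010,985,000 bytes = 4.0 GB.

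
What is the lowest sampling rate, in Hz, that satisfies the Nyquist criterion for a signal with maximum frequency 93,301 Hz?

Minimum sample rate = 2 × 93,301 Hz = 186,602 Hz.

186,602 Hz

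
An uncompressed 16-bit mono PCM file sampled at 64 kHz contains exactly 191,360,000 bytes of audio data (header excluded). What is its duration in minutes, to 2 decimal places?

Byte rate = 64,000 × 2 × 1 = 128,000 bytes/s.
Duration = 191,360,000 / 128,000 = 1,495 s.
1,495 s / 60 = 24.92 minutes.

24.92 minutes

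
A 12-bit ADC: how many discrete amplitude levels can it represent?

4,096 levels

2^12 = 4,096.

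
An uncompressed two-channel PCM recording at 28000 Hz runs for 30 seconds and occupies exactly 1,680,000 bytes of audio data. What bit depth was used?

Bytes per sample = 1,680,000 / (28,000 × 30 × 2) = 1,680,000 / 1,680,000 = 1.
Bit depth = 1 × 8 = 8 bits.

8 bits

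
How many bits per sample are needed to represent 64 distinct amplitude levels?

6 bits

log2(64) = 6.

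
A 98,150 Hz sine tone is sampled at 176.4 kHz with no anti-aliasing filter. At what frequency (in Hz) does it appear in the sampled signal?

Nyquist = 176,400/2 = 88,200 Hz; 98,150 Hz exceeds it.
Alias = |98,150 − 1×176,400| = |98,150 − 176,400| = 78,250 Hz.

78,250 Hz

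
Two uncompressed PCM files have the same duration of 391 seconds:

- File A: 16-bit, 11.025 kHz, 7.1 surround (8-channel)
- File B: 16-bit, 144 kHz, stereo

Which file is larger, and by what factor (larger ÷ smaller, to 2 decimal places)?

File A: 11,025 × 2 × 8 = 176,400 bytes/s.
File B: 144,000 × 2 × 2 = 576,000 bytes/s.
File B is larger; ratio = 225,216,000 / 68,972,400 = 3.27.

File B, by a factor of 3.27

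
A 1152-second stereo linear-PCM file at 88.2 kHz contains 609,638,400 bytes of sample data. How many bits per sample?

Bytes per sample = 609,638,400 / (88,200 × 1,152 × 2) = 609,638,400 / 203,212,800 = 3.
Bit depth = 3 × 8 = 24 bits.

24 bits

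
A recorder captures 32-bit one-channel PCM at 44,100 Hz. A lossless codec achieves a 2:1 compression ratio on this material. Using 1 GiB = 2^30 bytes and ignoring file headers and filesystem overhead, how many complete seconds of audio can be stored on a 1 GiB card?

12,173 seconds

Uncompressed byte rate = 44,100 × 4 × 1 = 176,400 bytes/s.
After 2:1 compression, effective rate ≈ 88200 bytes/s.
Capacity = 1 × 1,073,741,824 = 1,073,741,824 bytes.
1,073,741,824 / effective rate ≈ 12173.94 s → 12,173 seconds.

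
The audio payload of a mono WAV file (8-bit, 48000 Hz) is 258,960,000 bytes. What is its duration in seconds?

5,395 seconds

Byte rate = 48,000 × 1 × 1 = 48,000 bytes/s.
Duration = 258,960,000 / 48,000 = 5,395 s.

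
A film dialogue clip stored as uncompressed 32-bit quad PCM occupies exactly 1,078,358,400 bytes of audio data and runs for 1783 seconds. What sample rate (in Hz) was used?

37,800 Hz

Bytes = sample_rate × seconds × bytes_per_sample × channels.
sample_rate = 1,078,358,400 / (1,783 × 4 × 4) = 1,078,358,400 / 28,528 = 37,800 Hz.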